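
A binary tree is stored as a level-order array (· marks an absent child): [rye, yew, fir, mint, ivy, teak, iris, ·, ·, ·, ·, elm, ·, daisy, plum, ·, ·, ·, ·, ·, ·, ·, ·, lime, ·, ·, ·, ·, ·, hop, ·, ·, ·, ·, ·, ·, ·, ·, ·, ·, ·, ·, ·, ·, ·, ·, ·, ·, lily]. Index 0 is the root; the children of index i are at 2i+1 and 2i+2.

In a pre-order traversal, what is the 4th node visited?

Pre-order visits the node, then its left subtree, then its right subtree.
Visit rye.
At rye: go left to yew.
  Visit yew.
  At yew: go left to mint.
    mint is a leaf — visit mint.
  At yew: go right to ivy.
    ivy is a leaf — visit ivy.
At rye: go right to fir.
  Visit fir.
  At fir: go left to teak.
    Visit teak.
    At teak: go left to elm.
      Visit elm.
      At elm: go left to lime.
        Visit lime.
        At lime: no left child.
        At lime: go right to lily.
          lily is a leaf — visit lily.
      At elm: no right child.
    At teak: no right child.
  At fir: go right to iris.
    Visit iris.
    At iris: go left to daisy.
      daisy is a leaf — visit daisy.
    At iris: go right to plum.
      Visit plum.
      At plum: go left to hop.
        hop is a leaf — visit hop.
      At plum: no right child.
Full pre-order sequence: rye, yew, mint, ivy, fir, teak, elm, lime, lily, iris, daisy, plum, hop.

ivy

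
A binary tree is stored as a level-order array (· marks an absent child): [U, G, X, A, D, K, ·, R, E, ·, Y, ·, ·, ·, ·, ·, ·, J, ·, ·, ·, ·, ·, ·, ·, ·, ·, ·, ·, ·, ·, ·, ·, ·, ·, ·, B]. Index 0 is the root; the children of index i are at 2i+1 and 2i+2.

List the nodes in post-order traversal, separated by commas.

R, B, J, E, A, Y, D, G, K, X, U

Post-order visits the left subtree, then the right subtree, then the node.
At U: go left to G.
  At G: go left to A.
    At A: go left to R.
      R is a leaf — visit R.
    At A: go right to E.
      At E: go left to J.
        At J: no left child.
        At J: go right to B.
          B is a leaf — visit B.
        Visit J.
      At E: no right child.
      Visit E.
    Visit A.
  At G: go right to D.
    At D: no left child.
    At D: go right to Y.
      Y is a leaf — visit Y.
    Visit D.
  Visit G.
At U: go right to X.
  At X: go left to K.
    K is a leaf — visit K.
  At X: no right child.
  Visit X.
Visit U.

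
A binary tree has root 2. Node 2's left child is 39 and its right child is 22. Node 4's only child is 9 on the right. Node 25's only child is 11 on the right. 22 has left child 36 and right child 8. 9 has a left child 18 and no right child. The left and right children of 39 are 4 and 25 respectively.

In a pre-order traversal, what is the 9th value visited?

Pre-order visits the node, then its left subtree, then its right subtree.
Visit 2.
At 2: go left to 39.
  Visit 39.
  At 39: go left to 4.
    Visit 4.
    At 4: no left child.
    At 4: go right to 9.
      Visit 9.
      At 9: go left to 18.
        18 is a leaf — visit 18.
      At 9: no right child.
  At 39: go right to 25.
    Visit 25.
    At 25: no left child.
    At 25: go right to 11.
      11 is a leaf — visit 11.
At 2: go right to 22.
  Visit 22.
  At 22: go left to 36.
    36 is a leaf — visit 36.
  At 22: go right to 8.
    8 is a leaf — visit 8.
Full pre-order sequence: 2, 39, 4, 9, 18, 25, 11, 22, 36, 8.

36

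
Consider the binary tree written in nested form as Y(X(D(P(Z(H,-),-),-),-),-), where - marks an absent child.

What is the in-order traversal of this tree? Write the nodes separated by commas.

H, Z, P, D, X, Y

In-order visits the left subtree, then the node, then the right subtree.
At Y: go left to X.
  At X: go left to D.
    At D: go left to P.
      At P: go left to Z.
        At Z: go left to H.
          H is a leaf — visit H.
        Visit Z.
        At Z: no right child.
      Visit P.
      At P: no right child.
    Visit D.
    At D: no right child.
  Visit X.
  At X: no right child.
Visit Y.
At Y: no right child.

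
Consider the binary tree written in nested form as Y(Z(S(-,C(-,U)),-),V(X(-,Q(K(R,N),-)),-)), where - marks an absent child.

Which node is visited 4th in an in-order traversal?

Z

In-order visits the left subtree, then the node, then the right subtree.
At Y: go left to Z.
  At Z: go left to S.
    At S: no left child.
    Visit S.
    At S: go right to C.
      At C: no left child.
      Visit C.
      At C: go right to U.
        U is a leaf — visit U.
  Visit Z.
  At Z: no right child.
Visit Y.
At Y: go right to V.
  At V: go left to X.
    At X: no left child.
    Visit X.
    At X: go right to Q.
      At Q: go left to K.
        At K: go left to R.
          R is a leaf — visit R.
        Visit K.
        At K: go right to N.
          N is a leaf — visit N.
      Visit Q.
      At Q: no right child.
  Visit V.
  At V: no right child.
Full in-order sequence: S, C, U, Z, Y, X, R, K, N, Q, V.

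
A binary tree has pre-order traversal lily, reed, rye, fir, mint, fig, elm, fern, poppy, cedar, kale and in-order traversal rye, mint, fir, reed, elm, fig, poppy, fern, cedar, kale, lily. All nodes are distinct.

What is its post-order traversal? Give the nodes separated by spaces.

The first element of pre-order is the root; it splits in-order into left and right subtrees.
Root lily: left subtree has 10 nodes {rye, mint, fir, reed, elm, fig, poppy, fern, cedar, kale}, right has 0 { }.
  Root reed: left subtree has 3 nodes {rye, mint, fir}, right has 6 {elm, fig, poppy, fern, cedar, kale}.
    Root rye: left subtree has 0 nodes { }, right has 2 {mint, fir}.
      Root fir: left subtree has 1 node {mint}, right has 0 { }.
    Root fig: left subtree has 1 node {elm}, right has 4 {poppy, fern, cedar, kale}.
      Root fern: left subtree has 1 node {poppy}, right has 2 {cedar, kale}.
        Root cedar: left subtree has 0 nodes { }, right has 1 {kale}.

mint fir rye elm poppy kale cedar fern fig reed lily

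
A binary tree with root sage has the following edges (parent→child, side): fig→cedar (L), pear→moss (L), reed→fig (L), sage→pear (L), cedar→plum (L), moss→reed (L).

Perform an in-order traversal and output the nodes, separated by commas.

In-order visits the left subtree, then the node, then the right subtree.
At sage: go left to pear.
  At pear: go left to moss.
    At moss: go left to reed.
      At reed: go left to fig.
        At fig: go left to cedar.
          At cedar: go left to plum.
            plum is a leaf — visit plum.
          Visit cedar.
          At cedar: no right child.
        Visit fig.
        At fig: no right child.
      Visit reed.
      At reed: no right child.
    Visit moss.
    At moss: no right child.
  Visit pear.
  At pear: no right child.
Visit sage.
At sage: no right child.

plum, cedar, fig, reed, moss, pear, sage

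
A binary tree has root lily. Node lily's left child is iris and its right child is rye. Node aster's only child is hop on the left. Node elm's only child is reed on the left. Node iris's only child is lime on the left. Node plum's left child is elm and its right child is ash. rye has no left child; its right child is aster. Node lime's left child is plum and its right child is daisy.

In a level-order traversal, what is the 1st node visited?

lily

Level-order visits nodes level by level from the root, left to right within each level.
Level 0: lily
Level 1: iris, rye
Level 2: lime, aster
Level 3: plum, daisy, hop
Level 4: elm, ash
Level 5: reed
Full level-order sequence: lily, iris, rye, lime, aster, plum, daisy, hop, elm, ash, reed.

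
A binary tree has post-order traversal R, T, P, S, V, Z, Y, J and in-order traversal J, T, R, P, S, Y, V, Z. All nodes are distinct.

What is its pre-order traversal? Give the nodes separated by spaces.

The last element of post-order is the root; it splits in-order into left and right subtrees.
Root J: left subtree has 0 nodes { }, right has 7 {T, R, P, S, Y, V, Z}.
  Root Y: left subtree has 4 nodes {T, R, P, S}, right has 2 {V, Z}.
    Root S: left subtree has 3 nodes {T, R, P}, right has 0 { }.
      Root P: left subtree has 2 nodes {T, R}, right has 0 { }.
        Root T: left subtree has 0 nodes { }, right has 1 {R}.
    Root Z: left subtree has 1 node {V}, right has 0 { }.

J Y S P T R Z V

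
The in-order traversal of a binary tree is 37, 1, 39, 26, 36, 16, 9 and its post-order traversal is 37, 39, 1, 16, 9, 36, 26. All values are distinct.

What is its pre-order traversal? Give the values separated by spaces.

The last element of post-order is the root; it splits in-order into left and right subtrees.
Root 26: left subtree has 3 nodes {37, 1, 39}, right has 3 {36, 16, 9}.
  Root 1: left subtree has 1 node {37}, right has 1 {39}.
  Root 36: left subtree has 0 nodes { }, right has 2 {16, 9}.
    Root 9: left subtree has 1 node {16}, right has 0 { }.

26 1 37 39 36 9 16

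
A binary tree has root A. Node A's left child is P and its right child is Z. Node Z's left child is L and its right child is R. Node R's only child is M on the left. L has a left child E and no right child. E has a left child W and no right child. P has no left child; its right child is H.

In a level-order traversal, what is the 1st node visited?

Level-order visits nodes level by level from the root, left to right within each level.
Level 0: A
Level 1: P, Z
Level 2: H, L, R
Level 3: E, M
Level 4: W
Full level-order sequence: A, P, Z, H, L, R, E, M, W.

A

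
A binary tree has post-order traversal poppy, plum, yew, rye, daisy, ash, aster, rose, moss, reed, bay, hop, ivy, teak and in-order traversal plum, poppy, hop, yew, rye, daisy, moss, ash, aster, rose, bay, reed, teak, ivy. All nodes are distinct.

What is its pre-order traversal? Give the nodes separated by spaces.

The last element of post-order is the root; it splits in-order into left and right subtrees.
Root teak: left subtree has 12 nodes {plum, poppy, hop, yew, rye, daisy, moss, ash, aster, rose, bay, reed}, right has 1 {ivy}.
  Root hop: left subtree has 2 nodes {plum, poppy}, right has 9 {yew, rye, daisy, moss, ash, aster, rose, bay, reed}.
    Root plum: left subtree has 0 nodes { }, right has 1 {poppy}.
    Root bay: left subtree has 7 nodes {yew, rye, daisy, moss, ash, aster, rose}, right has 1 {reed}.
      Root moss: left subtree has 3 nodes {yew, rye, daisy}, right has 3 {ash, aster, rose}.
        Root daisy: left subtree has 2 nodes {yew, rye}, right has 0 { }.
          Root rye: left subtree has 1 node {yew}, right has 0 { }.
        Root rose: left subtree has 2 nodes {ash, aster}, right has 0 { }.
          Root aster: left subtree has 1 node {ash}, right has 0 { }.

teak hop plum poppy bay moss daisy rye yew rose aster ash reed ivy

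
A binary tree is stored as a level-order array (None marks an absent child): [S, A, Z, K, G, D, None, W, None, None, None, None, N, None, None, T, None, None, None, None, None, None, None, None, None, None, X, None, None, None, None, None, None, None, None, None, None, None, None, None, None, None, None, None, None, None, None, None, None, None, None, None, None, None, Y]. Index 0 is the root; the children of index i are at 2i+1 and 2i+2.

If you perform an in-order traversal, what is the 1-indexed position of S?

6

In-order visits the left subtree, then the node, then the right subtree.
At S: go left to A.
  At A: go left to K.
    At K: go left to W.
      At W: go left to T.
        T is a leaf — visit T.
      Visit W.
      At W: no right child.
    Visit K.
    At K: no right child.
  Visit A.
  At A: go right to G.
    G is a leaf — visit G.
Visit S.
At S: go right to Z.
  At Z: go left to D.
    At D: no left child.
    Visit D.
    At D: go right to N.
      At N: no left child.
      Visit N.
      At N: go right to X.
        At X: no left child.
        Visit X.
        At X: go right to Y.
          Y is a leaf — visit Y.
  Visit Z.
  At Z: no right child.
Full in-order sequence: T, W, K, A, G, S, D, N, X, Y, Z.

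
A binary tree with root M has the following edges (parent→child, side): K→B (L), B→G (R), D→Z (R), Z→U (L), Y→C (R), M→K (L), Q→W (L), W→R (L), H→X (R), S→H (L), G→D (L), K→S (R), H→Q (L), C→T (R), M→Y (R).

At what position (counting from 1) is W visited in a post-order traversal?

7

Post-order visits the left subtree, then the right subtree, then the node.
At M: go left to K.
  At K: go left to B.
    At B: no left child.
    At B: go right to G.
      At G: go left to D.
        At D: no left child.
        At D: go right to Z.
          At Z: go left to U.
            U is a leaf — visit U.
          At Z: no right child.
          Visit Z.
        Visit D.
      At G: no right child.
      Visit G.
    Visit B.
  At K: go right to S.
    At S: go left to H.
      At H: go left to Q.
        At Q: go left to W.
          At W: go left to R.
            R is a leaf — visit R.
          At W: no right child.
          Visit W.
        At Q: no right child.
        Visit Q.
      At H: go right to X.
        X is a leaf — visit X.
      Visit H.
    At S: no right child.
    Visit S.
  Visit K.
At M: go right to Y.
  At Y: no left child.
  At Y: go right to C.
    At C: no left child.
    At C: go right to T.
      T is a leaf — visit T.
    Visit C.
  Visit Y.
Visit M.
Full post-order sequence: U, Z, D, G, B, R, W, Q, X, H, S, K, T, C, Y, M.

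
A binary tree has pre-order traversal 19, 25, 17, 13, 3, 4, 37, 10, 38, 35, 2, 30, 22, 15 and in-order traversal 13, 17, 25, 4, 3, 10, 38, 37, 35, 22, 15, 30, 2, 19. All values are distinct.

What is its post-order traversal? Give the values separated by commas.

The first element of pre-order is the root; it splits in-order into left and right subtrees.
Root 19: left subtree has 13 nodes {13, 17, 25, 4, 3, 10, 38, 37, 35, 22, 15, 30, 2}, right has 0 { }.
  Root 25: left subtree has 2 nodes {13, 17}, right has 10 {4, 3, 10, 38, 37, 35, 22, 15, 30, 2}.
    Root 17: left subtree has 1 node {13}, right has 0 { }.
    Root 3: left subtree has 1 node {4}, right has 8 {10, 38, 37, 35, 22, 15, 30, 2}.
      Root 37: left subtree has 2 nodes {10, 38}, right has 5 {35, 22, 15, 30, 2}.
        Root 10: left subtree has 0 nodes { }, right has 1 {38}.
        Root 35: left subtree has 0 nodes { }, right has 4 {22, 15, 30, 2}.
          Root 2: left subtree has 3 nodes {22, 15, 30}, right has 0 { }.
            Root 30: left subtree has 2 nodes {22, 15}, right has 0 { }.
              Root 22: left subtree has 0 nodes { }, right has 1 {15}.

13, 17, 4, 38, 10, 15, 22, 30, 2, 35, 37, 3, 25, 19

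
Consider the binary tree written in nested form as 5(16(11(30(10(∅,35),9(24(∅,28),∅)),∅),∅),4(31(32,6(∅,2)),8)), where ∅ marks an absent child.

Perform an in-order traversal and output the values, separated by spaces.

10 35 30 24 28 9 11 16 5 32 31 6 2 4 8

In-order visits the left subtree, then the node, then the right subtree.
At 5: go left to 16.
  At 16: go left to 11.
    At 11: go left to 30.
      At 30: go left to 10.
        At 10: no left child.
        Visit 10.
        At 10: go right to 35.
          35 is a leaf — visit 35.
      Visit 30.
      At 30: go right to 9.
        At 9: go left to 24.
          At 24: no left child.
          Visit 24.
          At 24: go right to 28.
            28 is a leaf — visit 28.
        Visit 9.
        At 9: no right child.
    Visit 11.
    At 11: no right child.
  Visit 16.
  At 16: no right child.
Visit 5.
At 5: go right to 4.
  At 4: go left to 31.
    At 31: go left to 32.
      32 is a leaf — visit 32.
    Visit 31.
    At 31: go right to 6.
      At 6: no left child.
      Visit 6.
      At 6: go right to 2.
        2 is a leaf — visit 2.
  Visit 4.
  At 4: go right to 8.
    8 is a leaf — visit 8.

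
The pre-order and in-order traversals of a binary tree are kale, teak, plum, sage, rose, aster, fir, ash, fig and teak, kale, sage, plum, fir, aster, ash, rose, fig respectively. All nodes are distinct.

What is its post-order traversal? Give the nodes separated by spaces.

The first element of pre-order is the root; it splits in-order into left and right subtrees.
Root kale: left subtree has 1 node {teak}, right has 7 {sage, plum, fir, aster, ash, rose, fig}.
  Root plum: left subtree has 1 node {sage}, right has 5 {fir, aster, ash, rose, fig}.
    Root rose: left subtree has 3 nodes {fir, aster, ash}, right has 1 {fig}.
      Root aster: left subtree has 1 node {fir}, right has 1 {ash}.

teak sage fir ash aster fig rose plum kale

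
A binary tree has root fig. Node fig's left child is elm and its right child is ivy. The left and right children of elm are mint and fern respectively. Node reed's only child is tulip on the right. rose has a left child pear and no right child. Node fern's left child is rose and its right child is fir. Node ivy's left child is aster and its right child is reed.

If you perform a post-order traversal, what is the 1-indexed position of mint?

1

Post-order visits the left subtree, then the right subtree, then the node.
At fig: go left to elm.
  At elm: go left to mint.
    mint is a leaf — visit mint.
  At elm: go right to fern.
    At fern: go left to rose.
      At rose: go left to pear.
        pear is a leaf — visit pear.
      At rose: no right child.
      Visit rose.
    At fern: go right to fir.
      fir is a leaf — visit fir.
    Visit fern.
  Visit elm.
At fig: go right to ivy.
  At ivy: go left to aster.
    aster is a leaf — visit aster.
  At ivy: go right to reed.
    At reed: no left child.
    At reed: go right to tulip.
      tulip is a leaf — visit tulip.
    Visit reed.
  Visit ivy.
Visit fig.
Full post-order sequence: mint, pear, rose, fir, fern, elm, aster, tulip, reed, ivy, fig.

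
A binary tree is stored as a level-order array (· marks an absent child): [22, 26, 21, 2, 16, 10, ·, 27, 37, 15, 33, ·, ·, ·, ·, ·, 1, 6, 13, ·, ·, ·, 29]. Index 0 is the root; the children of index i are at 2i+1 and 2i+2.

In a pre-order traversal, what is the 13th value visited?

Pre-order visits the node, then its left subtree, then its right subtree.
Visit 22.
At 22: go left to 26.
  Visit 26.
  At 26: go left to 2.
    Visit 2.
    At 2: go left to 27.
      Visit 27.
      At 27: no left child.
      At 27: go right to 1.
        1 is a leaf — visit 1.
    At 2: go right to 37.
      Visit 37.
      At 37: go left to 6.
        6 is a leaf — visit 6.
      At 37: go right to 13.
        13 is a leaf — visit 13.
  At 26: go right to 16.
    Visit 16.
    At 16: go left to 15.
      15 is a leaf — visit 15.
    At 16: go right to 33.
      Visit 33.
      At 33: no left child.
      At 33: go right to 29.
        29 is a leaf — visit 29.
At 22: go right to 21.
  Visit 21.
  At 21: go left to 10.
    10 is a leaf — visit 10.
  At 21: no right child.
Full pre-order sequence: 22, 26, 2, 27, 1, 37, 6, 13, 16, 15, 33, 29, 21, 10.

21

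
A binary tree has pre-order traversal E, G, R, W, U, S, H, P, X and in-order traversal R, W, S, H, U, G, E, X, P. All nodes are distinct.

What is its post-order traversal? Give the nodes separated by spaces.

H S U W R G X P E

The first element of pre-order is the root; it splits in-order into left and right subtrees.
Root E: left subtree has 6 nodes {R, W, S, H, U, G}, right has 2 {X, P}.
  Root G: left subtree has 5 nodes {R, W, S, H, U}, right has 0 { }.
    Root R: left subtree has 0 nodes { }, right has 4 {W, S, H, U}.
      Root W: left subtree has 0 nodes { }, right has 3 {S, H, U}.
        Root U: left subtree has 2 nodes {S, H}, right has 0 { }.
          Root S: left subtree has 0 nodes { }, right has 1 {H}.
  Root P: left subtree has 1 node {X}, right has 0 { }.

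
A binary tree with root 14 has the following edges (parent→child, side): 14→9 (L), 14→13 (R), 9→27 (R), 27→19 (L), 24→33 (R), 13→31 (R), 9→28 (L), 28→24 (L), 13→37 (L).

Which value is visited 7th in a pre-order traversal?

Pre-order visits the node, then its left subtree, then its right subtree.
Visit 14.
At 14: go left to 9.
  Visit 9.
  At 9: go left to 28.
    Visit 28.
    At 28: go left to 24.
      Visit 24.
      At 24: no left child.
      At 24: go right to 33.
        33 is a leaf — visit 33.
    At 28: no right child.
  At 9: go right to 27.
    Visit 27.
    At 27: go left to 19.
      19 is a leaf — visit 19.
    At 27: no right child.
At 14: go right to 13.
  Visit 13.
  At 13: go left to 37.
    37 is a leaf — visit 37.
  At 13: go right to 31.
    31 is a leaf — visit 31.
Full pre-order sequence: 14, 9, 28, 24, 33, 27, 19, 13, 37, 31.

19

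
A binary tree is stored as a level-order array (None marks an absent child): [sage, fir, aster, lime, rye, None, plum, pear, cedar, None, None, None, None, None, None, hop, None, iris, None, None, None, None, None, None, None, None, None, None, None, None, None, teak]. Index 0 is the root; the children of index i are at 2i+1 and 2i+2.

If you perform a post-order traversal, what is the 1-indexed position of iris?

Post-order visits the left subtree, then the right subtree, then the node.
At sage: go left to fir.
  At fir: go left to lime.
    At lime: go left to pear.
      At pear: go left to hop.
        At hop: go left to teak.
          teak is a leaf — visit teak.
        At hop: no right child.
        Visit hop.
      At pear: no right child.
      Visit pear.
    At lime: go right to cedar.
      At cedar: go left to iris.
        iris is a leaf — visit iris.
      At cedar: no right child.
      Visit cedar.
    Visit lime.
  At fir: go right to rye.
    rye is a leaf — visit rye.
  Visit fir.
At sage: go right to aster.
  At aster: no left child.
  At aster: go right to plum.
    plum is a leaf — visit plum.
  Visit aster.
Visit sage.
Full post-order sequence: teak, hop, pear, iris, cedar, lime, rye, fir, plum, aster, sage.

4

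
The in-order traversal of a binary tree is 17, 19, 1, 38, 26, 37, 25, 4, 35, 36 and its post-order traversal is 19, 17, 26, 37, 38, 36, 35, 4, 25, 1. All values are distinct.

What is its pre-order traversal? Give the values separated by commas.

The last element of post-order is the root; it splits in-order into left and right subtrees.
Root 1: left subtree has 2 nodes {17, 19}, right has 7 {38, 26, 37, 25, 4, 35, 36}.
  Root 17: left subtree has 0 nodes { }, right has 1 {19}.
  Root 25: left subtree has 3 nodes {38, 26, 37}, right has 3 {4, 35, 36}.
    Root 38: left subtree has 0 nodes { }, right has 2 {26, 37}.
      Root 37: left subtree has 1 node {26}, right has 0 { }.
    Root 4: left subtree has 0 nodes { }, right has 2 {35, 36}.
      Root 35: left subtree has 0 nodes { }, right has 1 {36}.

1, 17, 19, 25, 38, 37, 26, 4, 35, 36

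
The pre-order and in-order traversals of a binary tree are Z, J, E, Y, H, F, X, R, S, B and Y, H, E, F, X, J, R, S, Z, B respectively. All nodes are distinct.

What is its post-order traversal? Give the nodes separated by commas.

H, Y, X, F, E, S, R, J, B, Z

The first element of pre-order is the root; it splits in-order into left and right subtrees.
Root Z: left subtree has 8 nodes {Y, H, E, F, X, J, R, S}, right has 1 {B}.
  Root J: left subtree has 5 nodes {Y, H, E, F, X}, right has 2 {R, S}.
    Root E: left subtree has 2 nodes {Y, H}, right has 2 {F, X}.
      Root Y: left subtree has 0 nodes { }, right has 1 {H}.
      Root F: left subtree has 0 nodes { }, right has 1 {X}.
    Root R: left subtree has 0 nodes { }, right has 1 {S}.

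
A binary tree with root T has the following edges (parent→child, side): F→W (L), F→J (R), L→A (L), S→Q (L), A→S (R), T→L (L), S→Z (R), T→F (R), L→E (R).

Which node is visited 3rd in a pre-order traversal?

A

Pre-order visits the node, then its left subtree, then its right subtree.
Visit T.
At T: go left to L.
  Visit L.
  At L: go left to A.
    Visit A.
    At A: no left child.
    At A: go right to S.
      Visit S.
      At S: go left to Q.
        Q is a leaf — visit Q.
      At S: go right to Z.
        Z is a leaf — visit Z.
  At L: go right to E.
    E is a leaf — visit E.
At T: go right to F.
  Visit F.
  At F: go left to W.
    W is a leaf — visit W.
  At F: go right to J.
    J is a leaf — visit J.
Full pre-order sequence: T, L, A, S, Q, Z, E, F, W, J.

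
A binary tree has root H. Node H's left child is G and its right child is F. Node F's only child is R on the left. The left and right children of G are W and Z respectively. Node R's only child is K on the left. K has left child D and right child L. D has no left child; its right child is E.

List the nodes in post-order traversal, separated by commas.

W, Z, G, E, D, L, K, R, F, H

Post-order visits the left subtree, then the right subtree, then the node.
At H: go left to G.
  At G: go left to W.
    W is a leaf — visit W.
  At G: go right to Z.
    Z is a leaf — visit Z.
  Visit G.
At H: go right to F.
  At F: go left to R.
    At R: go left to K.
      At K: go left to D.
        At D: no left child.
        At D: go right to E.
          E is a leaf — visit E.
        Visit D.
      At K: go right to L.
        L is a leaf — visit L.
      Visit K.
    At R: no right child.
    Visit R.
  At F: no right child.
  Visit F.
Visit H.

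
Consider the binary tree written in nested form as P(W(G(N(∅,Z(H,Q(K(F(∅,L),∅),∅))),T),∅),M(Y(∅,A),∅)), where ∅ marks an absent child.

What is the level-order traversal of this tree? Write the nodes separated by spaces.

Level-order visits nodes level by level from the root, left to right within each level.
Level 0: P
Level 1: W, M
Level 2: G, Y
Level 3: N, T, A
Level 4: Z
Level 5: H, Q
Level 6: K
Level 7: F
Level 8: L

P W M G Y N T A Z H Q K F L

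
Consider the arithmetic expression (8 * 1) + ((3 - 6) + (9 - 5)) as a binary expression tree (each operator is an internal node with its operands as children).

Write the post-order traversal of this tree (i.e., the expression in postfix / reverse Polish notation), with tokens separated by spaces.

8 1 * 3 6 - 9 5 - + +

Post-order on an expression tree gives postfix notation: for each operator, emit left operand, right operand, then the operator.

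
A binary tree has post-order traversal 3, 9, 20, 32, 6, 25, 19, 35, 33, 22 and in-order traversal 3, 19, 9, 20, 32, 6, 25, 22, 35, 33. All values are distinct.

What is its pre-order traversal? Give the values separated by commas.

The last element of post-order is the root; it splits in-order into left and right subtrees.
Root 22: left subtree has 7 nodes {3, 19, 9, 20, 32, 6, 25}, right has 2 {35, 33}.
  Root 19: left subtree has 1 node {3}, right has 5 {9, 20, 32, 6, 25}.
    Root 25: left subtree has 4 nodes {9, 20, 32, 6}, right has 0 { }.
      Root 6: left subtree has 3 nodes {9, 20, 32}, right has 0 { }.
        Root 32: left subtree has 2 nodes {9, 20}, right has 0 { }.
          Root 20: left subtree has 1 node {9}, right has 0 { }.
  Root 33: left subtree has 1 node {35}, right has 0 { }.

22, 19, 3, 25, 6, 32, 20, 9, 33, 35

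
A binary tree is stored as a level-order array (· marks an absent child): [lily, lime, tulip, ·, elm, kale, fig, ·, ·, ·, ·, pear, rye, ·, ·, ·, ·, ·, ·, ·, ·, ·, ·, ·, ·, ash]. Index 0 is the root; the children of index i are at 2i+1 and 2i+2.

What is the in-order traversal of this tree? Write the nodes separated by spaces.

lime elm lily pear kale ash rye tulip fig

In-order visits the left subtree, then the node, then the right subtree.
At lily: go left to lime.
  At lime: no left child.
  Visit lime.
  At lime: go right to elm.
    elm is a leaf — visit elm.
Visit lily.
At lily: go right to tulip.
  At tulip: go left to kale.
    At kale: go left to pear.
      pear is a leaf — visit pear.
    Visit kale.
    At kale: go right to rye.
      At rye: go left to ash.
        ash is a leaf — visit ash.
      Visit rye.
      At rye: no right child.
  Visit tulip.
  At tulip: go right to fig.
    fig is a leaf — visit fig.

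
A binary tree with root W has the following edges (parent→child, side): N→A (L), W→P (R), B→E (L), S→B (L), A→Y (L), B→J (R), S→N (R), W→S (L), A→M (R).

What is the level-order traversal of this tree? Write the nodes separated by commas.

Level-order visits nodes level by level from the root, left to right within each level.
Level 0: W
Level 1: S, P
Level 2: B, N
Level 3: E, J, A
Level 4: Y, M

W, S, P, B, N, E, J, A, Y, M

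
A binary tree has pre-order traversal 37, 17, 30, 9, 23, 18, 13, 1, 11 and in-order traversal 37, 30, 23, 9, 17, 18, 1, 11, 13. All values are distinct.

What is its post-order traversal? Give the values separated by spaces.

23 9 30 11 1 13 18 17 37

The first element of pre-order is the root; it splits in-order into left and right subtrees.
Root 37: left subtree has 0 nodes { }, right has 8 {30, 23, 9, 17, 18, 1, 11, 13}.
  Root 17: left subtree has 3 nodes {30, 23, 9}, right has 4 {18, 1, 11, 13}.
    Root 30: left subtree has 0 nodes { }, right has 2 {23, 9}.
      Root 9: left subtree has 1 node {23}, right has 0 { }.
    Root 18: left subtree has 0 nodes { }, right has 3 {1, 11, 13}.
      Root 13: left subtree has 2 nodes {1, 11}, right has 0 { }.
        Root 1: left subtree has 0 nodes { }, right has 1 {11}.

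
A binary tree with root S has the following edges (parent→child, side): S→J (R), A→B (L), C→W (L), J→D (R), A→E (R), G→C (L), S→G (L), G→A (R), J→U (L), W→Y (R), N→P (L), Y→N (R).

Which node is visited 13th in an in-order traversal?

D

In-order visits the left subtree, then the node, then the right subtree.
At S: go left to G.
  At G: go left to C.
    At C: go left to W.
      At W: no left child.
      Visit W.
      At W: go right to Y.
        At Y: no left child.
        Visit Y.
        At Y: go right to N.
          At N: go left to P.
            P is a leaf — visit P.
          Visit N.
          At N: no right child.
    Visit C.
    At C: no right child.
  Visit G.
  At G: go right to A.
    At A: go left to B.
      B is a leaf — visit B.
    Visit A.
    At A: go right to E.
      E is a leaf — visit E.
Visit S.
At S: go right to J.
  At J: go left to U.
    U is a leaf — visit U.
  Visit J.
  At J: go right to D.
    D is a leaf — visit D.
Full in-order sequence: W, Y, P, N, C, G, B, A, E, S, U, J, D.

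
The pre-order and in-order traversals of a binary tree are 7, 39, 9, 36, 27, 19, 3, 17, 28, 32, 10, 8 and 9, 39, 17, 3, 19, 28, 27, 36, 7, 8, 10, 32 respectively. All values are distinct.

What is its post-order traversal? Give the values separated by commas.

9, 17, 3, 28, 19, 27, 36, 39, 8, 10, 32, 7

The first element of pre-order is the root; it splits in-order into left and right subtrees.
Root 7: left subtree has 8 nodes {9, 39, 17, 3, 19, 28, 27, 36}, right has 3 {8, 10, 32}.
  Root 39: left subtree has 1 node {9}, right has 6 {17, 3, 19, 28, 27, 36}.
    Root 36: left subtree has 5 nodes {17, 3, 19, 28, 27}, right has 0 { }.
      Root 27: left subtree has 4 nodes {17, 3, 19, 28}, right has 0 { }.
        Root 19: left subtree has 2 nodes {17, 3}, right has 1 {28}.
          Root 3: left subtree has 1 node {17}, right has 0 { }.
  Root 32: left subtree has 2 nodes {8, 10}, right has 0 { }.
    Root 10: left subtree has 1 node {8}, right has 0 { }.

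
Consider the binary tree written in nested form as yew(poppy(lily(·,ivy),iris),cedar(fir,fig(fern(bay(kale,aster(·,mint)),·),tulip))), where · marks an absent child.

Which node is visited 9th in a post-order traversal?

bay

Post-order visits the left subtree, then the right subtree, then the node.
At yew: go left to poppy.
  At poppy: go left to lily.
    At lily: no left child.
    At lily: go right to ivy.
      ivy is a leaf — visit ivy.
    Visit lily.
  At poppy: go right to iris.
    iris is a leaf — visit iris.
  Visit poppy.
At yew: go right to cedar.
  At cedar: go left to fir.
    fir is a leaf — visit fir.
  At cedar: go right to fig.
    At fig: go left to fern.
      At fern: go left to bay.
        At bay: go left to kale.
          kale is a leaf — visit kale.
        At bay: go right to aster.
          At aster: no left child.
          At aster: go right to mint.
            mint is a leaf — visit mint.
          Visit aster.
        Visit bay.
      At fern: no right child.
      Visit fern.
    At fig: go right to tulip.
      tulip is a leaf — visit tulip.
    Visit fig.
  Visit cedar.
Visit yew.
Full post-order sequence: ivy, lily, iris, poppy, fir, kale, mint, aster, bay, fern, tulip, fig, cedar, yew.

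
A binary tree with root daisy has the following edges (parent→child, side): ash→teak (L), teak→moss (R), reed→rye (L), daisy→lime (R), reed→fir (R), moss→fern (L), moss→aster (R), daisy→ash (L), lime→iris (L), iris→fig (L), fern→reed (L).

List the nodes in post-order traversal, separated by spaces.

rye fir reed fern aster moss teak ash fig iris lime daisy

Post-order visits the left subtree, then the right subtree, then the node.
At daisy: go left to ash.
  At ash: go left to teak.
    At teak: no left child.
    At teak: go right to moss.
      At moss: go left to fern.
        At fern: go left to reed.
          At reed: go left to rye.
            rye is a leaf — visit rye.
          At reed: go right to fir.
            fir is a leaf — visit fir.
          Visit reed.
        At fern: no right child.
        Visit fern.
      At moss: go right to aster.
        aster is a leaf — visit aster.
      Visit moss.
    Visit teak.
  At ash: no right child.
  Visit ash.
At daisy: go right to lime.
  At lime: go left to iris.
    At iris: go left to fig.
      fig is a leaf — visit fig.
    At iris: no right child.
    Visit iris.
  At lime: no right child.
  Visit lime.
Visit daisy.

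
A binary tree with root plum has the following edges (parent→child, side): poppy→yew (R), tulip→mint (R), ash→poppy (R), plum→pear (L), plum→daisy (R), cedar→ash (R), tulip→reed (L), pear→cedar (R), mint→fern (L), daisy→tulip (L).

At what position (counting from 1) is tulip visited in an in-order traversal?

8

In-order visits the left subtree, then the node, then the right subtree.
At plum: go left to pear.
  At pear: no left child.
  Visit pear.
  At pear: go right to cedar.
    At cedar: no left child.
    Visit cedar.
    At cedar: go right to ash.
      At ash: no left child.
      Visit ash.
      At ash: go right to poppy.
        At poppy: no left child.
        Visit poppy.
        At poppy: go right to yew.
          yew is a leaf — visit yew.
Visit plum.
At plum: go right to daisy.
  At daisy: go left to tulip.
    At tulip: go left to reed.
      reed is a leaf — visit reed.
    Visit tulip.
    At tulip: go right to mint.
      At mint: go left to fern.
        fern is a leaf — visit fern.
      Visit mint.
      At mint: no right child.
  Visit daisy.
  At daisy: no right child.
Full in-order sequence: pear, cedar, ash, poppy, yew, plum, reed, tulip, fern, mint, daisy.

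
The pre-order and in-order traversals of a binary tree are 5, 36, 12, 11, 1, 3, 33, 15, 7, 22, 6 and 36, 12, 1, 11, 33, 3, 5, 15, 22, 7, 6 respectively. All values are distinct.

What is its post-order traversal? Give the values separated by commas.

The first element of pre-order is the root; it splits in-order into left and right subtrees.
Root 5: left subtree has 6 nodes {36, 12, 1, 11, 33, 3}, right has 4 {15, 22, 7, 6}.
  Root 36: left subtree has 0 nodes { }, right has 5 {12, 1, 11, 33, 3}.
    Root 12: left subtree has 0 nodes { }, right has 4 {1, 11, 33, 3}.
      Root 11: left subtree has 1 node {1}, right has 2 {33, 3}.
        Root 3: left subtree has 1 node {33}, right has 0 { }.
  Root 15: left subtree has 0 nodes { }, right has 3 {22, 7, 6}.
    Root 7: left subtree has 1 node {22}, right has 1 {6}.

1, 33, 3, 11, 12, 36, 22, 6, 7, 15, 5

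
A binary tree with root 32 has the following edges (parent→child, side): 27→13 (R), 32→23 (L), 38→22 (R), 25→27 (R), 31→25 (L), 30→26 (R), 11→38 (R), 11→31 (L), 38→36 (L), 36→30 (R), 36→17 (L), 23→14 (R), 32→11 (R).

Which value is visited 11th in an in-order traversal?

In-order visits the left subtree, then the node, then the right subtree.
At 32: go left to 23.
  At 23: no left child.
  Visit 23.
  At 23: go right to 14.
    14 is a leaf — visit 14.
Visit 32.
At 32: go right to 11.
  At 11: go left to 31.
    At 31: go left to 25.
      At 25: no left child.
      Visit 25.
      At 25: go right to 27.
        At 27: no left child.
        Visit 27.
        At 27: go right to 13.
          13 is a leaf — visit 13.
    Visit 31.
    At 31: no right child.
  Visit 11.
  At 11: go right to 38.
    At 38: go left to 36.
      At 36: go left to 17.
        17 is a leaf — visit 17.
      Visit 36.
      At 36: go right to 30.
        At 30: no left child.
        Visit 30.
        At 30: go right to 26.
          26 is a leaf — visit 26.
    Visit 38.
    At 38: go right to 22.
      22 is a leaf — visit 22.
Full in-order sequence: 23, 14, 32, 25, 27, 13, 31, 11, 17, 36, 30, 26, 38, 22.

30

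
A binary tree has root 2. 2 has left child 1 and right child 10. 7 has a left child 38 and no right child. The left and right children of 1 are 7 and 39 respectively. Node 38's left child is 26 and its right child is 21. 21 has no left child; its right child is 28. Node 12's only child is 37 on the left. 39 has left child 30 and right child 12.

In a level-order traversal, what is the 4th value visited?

7

Level-order visits nodes level by level from the root, left to right within each level.
Level 0: 2
Level 1: 1, 10
Level 2: 7, 39
Level 3: 38, 30, 12
Level 4: 26, 21, 37
Level 5: 28
Full level-order sequence: 2, 1, 10, 7, 39, 38, 30, 12, 26, 21, 37, 28.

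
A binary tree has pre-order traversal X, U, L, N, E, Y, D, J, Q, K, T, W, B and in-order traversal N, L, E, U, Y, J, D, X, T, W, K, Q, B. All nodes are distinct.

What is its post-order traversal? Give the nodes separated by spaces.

N E L J D Y U W T K B Q X

The first element of pre-order is the root; it splits in-order into left and right subtrees.
Root X: left subtree has 7 nodes {N, L, E, U, Y, J, D}, right has 5 {T, W, K, Q, B}.
  Root U: left subtree has 3 nodes {N, L, E}, right has 3 {Y, J, D}.
    Root L: left subtree has 1 node {N}, right has 1 {E}.
    Root Y: left subtree has 0 nodes { }, right has 2 {J, D}.
      Root D: left subtree has 1 node {J}, right has 0 { }.
  Root Q: left subtree has 3 nodes {T, W, K}, right has 1 {B}.
    Root K: left subtree has 2 nodes {T, W}, right has 0 { }.
      Root T: left subtree has 0 nodes { }, right has 1 {W}.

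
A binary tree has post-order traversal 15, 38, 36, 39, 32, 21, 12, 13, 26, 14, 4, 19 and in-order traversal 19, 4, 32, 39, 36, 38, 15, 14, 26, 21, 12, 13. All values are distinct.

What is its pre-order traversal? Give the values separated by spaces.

The last element of post-order is the root; it splits in-order into left and right subtrees.
Root 19: left subtree has 0 nodes { }, right has 11 {4, 32, 39, 36, 38, 15, 14, 26, 21, 12, 13}.
  Root 4: left subtree has 0 nodes { }, right has 10 {32, 39, 36, 38, 15, 14, 26, 21, 12, 13}.
    Root 14: left subtree has 5 nodes {32, 39, 36, 38, 15}, right has 4 {26, 21, 12, 13}.
      Root 32: left subtree has 0 nodes { }, right has 4 {39, 36, 38, 15}.
        Root 39: left subtree has 0 nodes { }, right has 3 {36, 38, 15}.
          Root 36: left subtree has 0 nodes { }, right has 2 {38, 15}.
            Root 38: left subtree has 0 nodes { }, right has 1 {15}.
      Root 26: left subtree has 0 nodes { }, right has 3 {21, 12, 13}.
        Root 13: left subtree has 2 nodes {21, 12}, right has 0 { }.
          Root 12: left subtree has 1 node {21}, right has 0 { }.

19 4 14 32 39 36 38 15 26 13 12 21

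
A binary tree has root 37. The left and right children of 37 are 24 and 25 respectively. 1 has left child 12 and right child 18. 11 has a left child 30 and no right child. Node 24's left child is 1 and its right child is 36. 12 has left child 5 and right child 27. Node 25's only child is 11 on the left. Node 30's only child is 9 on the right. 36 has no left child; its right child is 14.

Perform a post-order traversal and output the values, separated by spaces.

5 27 12 18 1 14 36 24 9 30 11 25 37

Post-order visits the left subtree, then the right subtree, then the node.
At 37: go left to 24.
  At 24: go left to 1.
    At 1: go left to 12.
      At 12: go left to 5.
        5 is a leaf — visit 5.
      At 12: go right to 27.
        27 is a leaf — visit 27.
      Visit 12.
    At 1: go right to 18.
      18 is a leaf — visit 18.
    Visit 1.
  At 24: go right to 36.
    At 36: no left child.
    At 36: go right to 14.
      14 is a leaf — visit 14.
    Visit 36.
  Visit 24.
At 37: go right to 25.
  At 25: go left to 11.
    At 11: go left to 30.
      At 30: no left child.
      At 30: go right to 9.
        9 is a leaf — visit 9.
      Visit 30.
    At 11: no right child.
    Visit 11.
  At 25: no right child.
  Visit 25.
Visit 37.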